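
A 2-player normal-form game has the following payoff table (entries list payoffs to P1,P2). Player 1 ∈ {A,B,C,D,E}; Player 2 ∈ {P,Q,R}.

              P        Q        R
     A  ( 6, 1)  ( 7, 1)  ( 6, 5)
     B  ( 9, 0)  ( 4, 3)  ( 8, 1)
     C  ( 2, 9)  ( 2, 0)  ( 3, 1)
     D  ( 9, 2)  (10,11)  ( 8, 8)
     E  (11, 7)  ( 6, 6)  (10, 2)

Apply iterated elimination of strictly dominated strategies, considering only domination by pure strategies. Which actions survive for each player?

Survivors P1:{D,E} P2:{P,Q}

P1 drop A (D beats it: P:9>6 Q:10>7 R:8>6)
P1 drop B (E beats it: P:11>9 Q:6>4 R:10>8)
P1 drop C (D beats it: P:9>2 Q:10>2 R:8>3)
P2 drop R (Q beats it: D:11>8 E:6>2)
P1→{D,E} P2→{P,Q}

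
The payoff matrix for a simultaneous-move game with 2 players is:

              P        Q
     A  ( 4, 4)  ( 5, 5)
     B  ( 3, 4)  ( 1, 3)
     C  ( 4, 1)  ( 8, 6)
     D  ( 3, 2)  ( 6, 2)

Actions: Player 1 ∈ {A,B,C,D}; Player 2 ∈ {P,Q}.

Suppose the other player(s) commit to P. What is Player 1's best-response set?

BR_1 = {A,C}

u_1(A vs P) = 4
u_1(B vs P) = 3
u_1(C vs P) = 4
u_1(D vs P) = 3
max payoff 4 at {A,C}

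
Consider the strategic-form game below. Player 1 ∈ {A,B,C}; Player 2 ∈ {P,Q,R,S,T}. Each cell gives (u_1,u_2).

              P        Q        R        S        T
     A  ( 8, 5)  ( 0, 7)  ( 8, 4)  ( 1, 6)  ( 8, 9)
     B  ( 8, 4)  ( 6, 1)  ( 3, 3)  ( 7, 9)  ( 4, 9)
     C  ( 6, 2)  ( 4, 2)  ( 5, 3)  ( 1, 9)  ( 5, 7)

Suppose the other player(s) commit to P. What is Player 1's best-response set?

u_1(A vs P) = 8
u_1(B vs P) = 8
u_1(C vs P) = 6
max payoff 8 at {A,B}

argmax u_1 = {A,B}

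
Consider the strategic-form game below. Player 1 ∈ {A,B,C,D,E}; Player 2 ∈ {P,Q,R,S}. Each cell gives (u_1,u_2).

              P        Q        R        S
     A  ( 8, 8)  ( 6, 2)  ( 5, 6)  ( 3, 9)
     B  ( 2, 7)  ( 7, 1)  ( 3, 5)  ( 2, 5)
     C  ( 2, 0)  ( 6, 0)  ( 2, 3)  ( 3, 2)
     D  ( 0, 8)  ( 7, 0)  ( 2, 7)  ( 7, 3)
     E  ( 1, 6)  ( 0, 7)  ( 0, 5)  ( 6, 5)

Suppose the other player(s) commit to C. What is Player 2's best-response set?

argmax u_2 = {R}

u_2(P vs C) = 0
u_2(Q vs C) = 0
u_2(R vs C) = 3
u_2(S vs C) = 2
max payoff 3 at {R}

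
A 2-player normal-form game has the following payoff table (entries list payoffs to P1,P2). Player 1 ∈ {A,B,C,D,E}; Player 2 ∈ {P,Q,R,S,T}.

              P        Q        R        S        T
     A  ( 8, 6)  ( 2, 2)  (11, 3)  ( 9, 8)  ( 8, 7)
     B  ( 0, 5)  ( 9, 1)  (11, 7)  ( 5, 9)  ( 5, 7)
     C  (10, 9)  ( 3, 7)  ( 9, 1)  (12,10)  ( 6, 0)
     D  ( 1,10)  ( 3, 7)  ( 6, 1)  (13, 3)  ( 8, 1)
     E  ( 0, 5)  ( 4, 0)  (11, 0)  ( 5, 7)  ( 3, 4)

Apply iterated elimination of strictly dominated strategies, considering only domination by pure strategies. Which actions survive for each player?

Remaining: P1:{C,D} P2:{P,S}

P2 drop Q (P beats it: A:6>2 B:5>1 C:9>7 D:10>7 E:5>0)
P2 drop R (S beats it: A:8>3 B:9>7 C:10>1 D:3>1 E:7>0)
P1 drop B (A beats it: P:8>0 S:9>5 T:8>5)
P1 drop E (A beats it: P:8>0 S:9>5 T:8>3)
P2 drop T (S beats it: A:8>7 C:10>0 D:3>1)
P1 drop A (C beats it: P:10>8 S:12>9)
P1→{C,D} P2→{P,S}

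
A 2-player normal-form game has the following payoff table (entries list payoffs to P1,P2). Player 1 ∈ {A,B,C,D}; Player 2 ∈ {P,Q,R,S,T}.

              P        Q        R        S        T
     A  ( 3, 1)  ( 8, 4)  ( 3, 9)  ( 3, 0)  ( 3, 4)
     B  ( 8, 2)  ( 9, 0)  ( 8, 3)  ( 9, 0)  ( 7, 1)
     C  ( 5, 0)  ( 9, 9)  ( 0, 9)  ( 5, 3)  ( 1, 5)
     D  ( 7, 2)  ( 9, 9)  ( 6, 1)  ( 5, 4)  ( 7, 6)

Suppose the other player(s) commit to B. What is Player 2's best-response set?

u_2(P vs B) = 2
u_2(Q vs B) = 0
u_2(R vs B) = 3
u_2(S vs B) = 0
u_2(T vs B) = 1
max payoff 3 at {R}

P2 best: {R}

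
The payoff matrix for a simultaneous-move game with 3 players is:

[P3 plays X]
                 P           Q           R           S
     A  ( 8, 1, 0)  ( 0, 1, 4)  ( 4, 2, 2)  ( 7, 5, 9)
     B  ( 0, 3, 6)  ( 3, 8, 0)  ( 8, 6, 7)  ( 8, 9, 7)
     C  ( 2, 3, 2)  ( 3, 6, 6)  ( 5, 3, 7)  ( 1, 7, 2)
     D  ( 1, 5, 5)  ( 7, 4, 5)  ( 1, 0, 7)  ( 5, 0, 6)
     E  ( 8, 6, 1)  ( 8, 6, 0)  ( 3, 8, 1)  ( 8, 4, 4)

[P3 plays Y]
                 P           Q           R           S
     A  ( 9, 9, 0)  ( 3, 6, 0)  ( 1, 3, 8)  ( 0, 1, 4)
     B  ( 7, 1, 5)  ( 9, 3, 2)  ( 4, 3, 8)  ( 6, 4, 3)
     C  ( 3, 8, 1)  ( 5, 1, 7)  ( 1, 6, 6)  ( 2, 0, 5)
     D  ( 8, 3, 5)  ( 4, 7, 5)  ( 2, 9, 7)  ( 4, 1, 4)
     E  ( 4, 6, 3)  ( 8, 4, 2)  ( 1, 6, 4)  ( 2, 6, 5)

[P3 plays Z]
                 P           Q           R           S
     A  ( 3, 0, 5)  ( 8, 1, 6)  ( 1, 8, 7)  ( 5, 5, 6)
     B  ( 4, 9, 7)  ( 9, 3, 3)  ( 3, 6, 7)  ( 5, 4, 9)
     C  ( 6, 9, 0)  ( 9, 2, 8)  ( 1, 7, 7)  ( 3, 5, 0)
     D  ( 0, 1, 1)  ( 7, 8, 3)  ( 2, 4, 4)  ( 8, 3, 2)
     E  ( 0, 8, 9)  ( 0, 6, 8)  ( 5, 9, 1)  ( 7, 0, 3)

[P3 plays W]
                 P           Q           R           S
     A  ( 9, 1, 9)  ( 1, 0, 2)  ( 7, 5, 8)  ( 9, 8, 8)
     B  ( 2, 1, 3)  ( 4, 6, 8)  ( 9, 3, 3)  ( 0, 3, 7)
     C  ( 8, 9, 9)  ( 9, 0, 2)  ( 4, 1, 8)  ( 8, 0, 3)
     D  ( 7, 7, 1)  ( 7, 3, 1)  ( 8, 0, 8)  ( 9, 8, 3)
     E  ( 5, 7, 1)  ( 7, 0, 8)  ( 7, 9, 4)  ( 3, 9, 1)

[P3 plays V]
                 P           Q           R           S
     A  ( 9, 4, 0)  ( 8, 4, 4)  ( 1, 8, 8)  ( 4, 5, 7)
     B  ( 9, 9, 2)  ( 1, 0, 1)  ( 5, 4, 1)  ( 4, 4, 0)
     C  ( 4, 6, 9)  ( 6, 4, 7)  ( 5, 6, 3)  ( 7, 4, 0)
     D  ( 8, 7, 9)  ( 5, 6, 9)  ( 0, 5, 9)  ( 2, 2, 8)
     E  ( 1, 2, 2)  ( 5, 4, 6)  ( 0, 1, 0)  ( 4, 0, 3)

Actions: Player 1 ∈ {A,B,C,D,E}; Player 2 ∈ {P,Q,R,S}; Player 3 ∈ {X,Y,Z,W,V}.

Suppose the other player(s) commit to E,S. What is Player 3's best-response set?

argmax u_3 = {Y}

u_3(X vs E,S) = 4
u_3(Y vs E,S) = 5
u_3(Z vs E,S) = 3
u_3(W vs E,S) = 1
u_3(V vs E,S) = 3
max payoff 5 at {Y}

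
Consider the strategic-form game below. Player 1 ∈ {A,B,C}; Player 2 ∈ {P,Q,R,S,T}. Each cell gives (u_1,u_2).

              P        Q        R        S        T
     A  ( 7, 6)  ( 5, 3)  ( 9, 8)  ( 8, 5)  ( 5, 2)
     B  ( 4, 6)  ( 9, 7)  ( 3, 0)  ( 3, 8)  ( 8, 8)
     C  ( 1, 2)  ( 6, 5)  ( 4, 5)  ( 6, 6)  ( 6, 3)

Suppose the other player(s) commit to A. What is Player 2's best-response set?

u_2(P vs A) = 6
u_2(Q vs A) = 3
u_2(R vs A) = 8
u_2(S vs A) = 5
u_2(T vs A) = 2
max payoff 8 at {R}

P2 best: {R}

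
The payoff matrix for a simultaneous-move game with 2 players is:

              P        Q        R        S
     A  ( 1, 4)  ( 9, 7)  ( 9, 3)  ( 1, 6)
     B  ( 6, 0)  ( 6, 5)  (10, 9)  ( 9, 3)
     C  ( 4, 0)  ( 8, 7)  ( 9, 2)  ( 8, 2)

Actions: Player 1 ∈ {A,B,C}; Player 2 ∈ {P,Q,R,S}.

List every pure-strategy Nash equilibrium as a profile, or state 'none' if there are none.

(A,P): not NE [P1→B gives 6>1; P2→Q gives 7>4]
(A,Q): NE
(A,R): not NE [P1→B gives 10>9; P2→Q gives 7>3]
(A,S): not NE [P1→B gives 9>1; P2→Q gives 7>6]
(B,P): not NE [P2→R gives 9>0]
(B,Q): not NE [P1→A gives 9>6; P2→R gives 9>5]
(B,R): NE
(B,S): not NE [P2→R gives 9>3]
(C,P): not NE [P1→B gives 6>4; P2→Q gives 7>0]
(C,Q): not NE [P1→A gives 9>8]
(C,R): not NE [P1→B gives 10>9; P2→Q gives 7>2]
(C,S): not NE [P1→B gives 9>8; P2→Q gives 7>2]

NE set: (A,Q), (B,R)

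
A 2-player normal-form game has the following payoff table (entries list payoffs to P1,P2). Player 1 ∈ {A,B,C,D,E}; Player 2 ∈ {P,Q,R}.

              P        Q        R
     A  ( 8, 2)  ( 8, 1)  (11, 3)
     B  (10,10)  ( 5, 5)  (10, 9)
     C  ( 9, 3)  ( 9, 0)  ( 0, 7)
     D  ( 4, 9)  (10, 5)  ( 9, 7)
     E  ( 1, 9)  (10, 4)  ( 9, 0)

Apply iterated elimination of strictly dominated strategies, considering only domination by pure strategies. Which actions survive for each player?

Survivors P1:{A,B} P2:{P,R}

P2 drop Q (P beats it: A:2>1 B:10>5 C:3>0 D:9>5 E:9>4)
P1 drop C (B beats it: P:10>9 R:10>0)
P1 drop D (A beats it: P:8>4 R:11>9)
P1 drop E (A beats it: P:8>1 R:11>9)
P1→{A,B} P2→{P,R}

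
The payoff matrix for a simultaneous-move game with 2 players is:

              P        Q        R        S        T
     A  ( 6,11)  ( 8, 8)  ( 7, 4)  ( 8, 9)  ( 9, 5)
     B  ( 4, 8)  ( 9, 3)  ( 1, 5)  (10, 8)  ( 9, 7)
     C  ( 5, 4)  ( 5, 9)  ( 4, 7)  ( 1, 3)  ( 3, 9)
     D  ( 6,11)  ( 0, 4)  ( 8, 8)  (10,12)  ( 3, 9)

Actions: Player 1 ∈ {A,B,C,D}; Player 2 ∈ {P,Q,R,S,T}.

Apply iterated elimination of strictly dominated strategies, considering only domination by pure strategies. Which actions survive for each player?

P1 drop C (A beats it: P:6>5 Q:8>5 R:7>4 S:8>1 T:9>3)
P2 drop Q (P beats it: A:11>8 B:8>3 D:11>4)
P2 drop R (P beats it: A:11>4 B:8>5 D:11>8)
P2 drop T (P beats it: A:11>5 B:8>7 D:11>9)
P1→{A,B,D} P2→{P,S}

Survivors P1:{A,B,D} P2:{P,S}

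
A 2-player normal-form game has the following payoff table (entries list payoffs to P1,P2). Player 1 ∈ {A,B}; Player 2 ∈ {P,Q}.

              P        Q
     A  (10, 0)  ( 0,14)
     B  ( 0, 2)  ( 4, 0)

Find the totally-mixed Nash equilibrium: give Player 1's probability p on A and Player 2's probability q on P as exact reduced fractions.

P1 mixes 1/8 on A; P2 mixes 2/7 on P

P1 indiff ⇒ q·10+(1-q)·0 = q·0+(1-q)·4 ⇒ q(10) = (1-q)(4) ⇒ q = 2/7
P2 indiff ⇒ p·0+(1-p)·2 = p·14+(1-p)·0 ⇒ p(-14) = (1-p)(-2) ⇒ p = 1/8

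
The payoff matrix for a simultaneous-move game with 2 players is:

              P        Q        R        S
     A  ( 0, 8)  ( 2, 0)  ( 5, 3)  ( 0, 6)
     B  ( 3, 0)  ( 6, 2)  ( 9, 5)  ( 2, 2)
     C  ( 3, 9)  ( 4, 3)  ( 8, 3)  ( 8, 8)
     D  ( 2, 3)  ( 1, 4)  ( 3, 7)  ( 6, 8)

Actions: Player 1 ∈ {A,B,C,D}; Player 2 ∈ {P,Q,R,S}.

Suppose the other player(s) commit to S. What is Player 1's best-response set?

u_1(A vs S) = 0
u_1(B vs S) = 2
u_1(C vs S) = 8
u_1(D vs S) = 6
max payoff 8 at {C}

BR_1 = {C}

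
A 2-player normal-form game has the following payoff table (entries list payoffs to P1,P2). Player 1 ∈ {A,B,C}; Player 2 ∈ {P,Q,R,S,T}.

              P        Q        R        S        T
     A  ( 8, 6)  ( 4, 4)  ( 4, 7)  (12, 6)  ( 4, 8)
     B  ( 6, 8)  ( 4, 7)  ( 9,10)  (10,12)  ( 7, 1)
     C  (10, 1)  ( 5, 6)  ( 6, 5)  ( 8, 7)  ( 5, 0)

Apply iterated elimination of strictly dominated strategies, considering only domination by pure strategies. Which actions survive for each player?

IESDS → P1:{A,B} P2:{R,S,T}

P2 drop P (R beats it: A:7>6 B:10>8 C:5>1)
P2 drop Q (S beats it: A:6>4 B:12>7 C:7>6)
P1 drop C (B beats it: R:9>6 S:10>8 T:7>5)
P1→{A,B} P2→{R,S,T}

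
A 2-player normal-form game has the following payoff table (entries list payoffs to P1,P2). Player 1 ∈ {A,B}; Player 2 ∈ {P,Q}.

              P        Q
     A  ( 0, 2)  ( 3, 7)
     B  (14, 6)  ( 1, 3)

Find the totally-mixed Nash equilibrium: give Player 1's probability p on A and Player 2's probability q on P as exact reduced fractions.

(p,q) = (3/8, 1/8)

P1 indiff ⇒ q·0+(1-q)·3 = q·14+(1-q)·1 ⇒ q(-14) = (1-q)(-2) ⇒ q = 1/8
P2 indiff ⇒ p·2+(1-p)·6 = p·7+(1-p)·3 ⇒ p(-5) = (1-p)(-3) ⇒ p = 3/8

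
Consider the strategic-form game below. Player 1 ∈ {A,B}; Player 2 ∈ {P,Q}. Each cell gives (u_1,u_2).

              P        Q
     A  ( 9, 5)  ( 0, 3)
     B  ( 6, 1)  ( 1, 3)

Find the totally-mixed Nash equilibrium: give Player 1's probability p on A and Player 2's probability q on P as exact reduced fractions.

P1 mixes 1/2 on A; P2 mixes 1/4 on P

P1 indiff ⇒ q·9+(1-q)·0 = q·6+(1-q)·1 ⇒ q(3) = (1-q)(1) ⇒ q = 1/4
P2 indiff ⇒ p·5+(1-p)·1 = p·3+(1-p)·3 ⇒ p(2) = (1-p)(2) ⇒ p = 1/2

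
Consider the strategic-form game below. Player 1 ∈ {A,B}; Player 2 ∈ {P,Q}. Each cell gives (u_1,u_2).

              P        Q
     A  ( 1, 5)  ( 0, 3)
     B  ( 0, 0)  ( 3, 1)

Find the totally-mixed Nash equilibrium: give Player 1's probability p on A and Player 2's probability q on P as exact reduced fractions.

P1 indiff ⇒ q·1+(1-q)·0 = q·0+(1-q)·3 ⇒ q(1) = (1-q)(3) ⇒ q = 3/4
P2 indiff ⇒ p·5+(1-p)·0 = p·3+(1-p)·1 ⇒ p(2) = (1-p)(1) ⇒ p = 1/3

p=1/3, q=3/4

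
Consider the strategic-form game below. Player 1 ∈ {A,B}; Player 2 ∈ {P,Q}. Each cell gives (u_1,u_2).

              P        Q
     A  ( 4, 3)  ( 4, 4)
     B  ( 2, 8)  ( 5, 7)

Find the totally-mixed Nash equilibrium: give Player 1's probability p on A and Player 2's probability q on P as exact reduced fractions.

P1 indiff ⇒ q·4+(1-q)·4 = q·2+(1-q)·5 ⇒ q(2) = (1-q)(1) ⇒ q = 1/3
P2 indiff ⇒ p·3+(1-p)·8 = p·4+(1-p)·7 ⇒ p(-1) = (1-p)(-1) ⇒ p = 1/2

P1 mixes 1/2 on A; P2 mixes 1/3 on P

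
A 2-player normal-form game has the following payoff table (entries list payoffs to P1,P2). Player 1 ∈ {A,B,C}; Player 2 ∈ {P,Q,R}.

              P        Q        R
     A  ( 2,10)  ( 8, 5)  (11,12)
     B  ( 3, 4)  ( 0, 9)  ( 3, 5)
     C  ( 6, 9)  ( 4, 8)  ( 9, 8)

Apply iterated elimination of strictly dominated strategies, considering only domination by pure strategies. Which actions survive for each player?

Survivors P1:{A,C} P2:{P,R}

P1 drop B (C beats it: P:6>3 Q:4>0 R:9>3)
P2 drop Q (P beats it: A:10>5 C:9>8)
P1→{A,C} P2→{P,R}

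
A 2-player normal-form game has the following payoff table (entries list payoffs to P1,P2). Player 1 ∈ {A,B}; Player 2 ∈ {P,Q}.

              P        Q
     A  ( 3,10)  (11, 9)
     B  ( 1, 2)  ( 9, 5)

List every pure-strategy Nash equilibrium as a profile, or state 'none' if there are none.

(A,P): NE
(A,Q): not NE [P2→P gives 10>9]
(B,P): not NE [P1→A gives 3>1; P2→Q gives 5>2]
(B,Q): not NE [P1→A gives 11>9]

NE set: (A,P)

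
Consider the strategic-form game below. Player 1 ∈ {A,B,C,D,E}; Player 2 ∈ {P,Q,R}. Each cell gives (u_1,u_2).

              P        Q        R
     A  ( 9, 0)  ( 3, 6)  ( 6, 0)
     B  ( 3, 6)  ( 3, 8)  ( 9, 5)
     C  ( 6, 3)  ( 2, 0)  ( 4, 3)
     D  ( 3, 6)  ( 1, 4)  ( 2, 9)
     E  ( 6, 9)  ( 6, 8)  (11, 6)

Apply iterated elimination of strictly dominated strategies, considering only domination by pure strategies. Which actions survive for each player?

P1 drop B (E beats it: P:6>3 Q:6>3 R:11>9)
P1 drop C (A beats it: P:9>6 Q:3>2 R:6>4)
P1 drop D (A beats it: P:9>3 Q:3>1 R:6>2)
P2 drop R (Q beats it: A:6>0 E:8>6)
P1→{A,E} P2→{P,Q}

IESDS → P1:{A,E} P2:{P,Q}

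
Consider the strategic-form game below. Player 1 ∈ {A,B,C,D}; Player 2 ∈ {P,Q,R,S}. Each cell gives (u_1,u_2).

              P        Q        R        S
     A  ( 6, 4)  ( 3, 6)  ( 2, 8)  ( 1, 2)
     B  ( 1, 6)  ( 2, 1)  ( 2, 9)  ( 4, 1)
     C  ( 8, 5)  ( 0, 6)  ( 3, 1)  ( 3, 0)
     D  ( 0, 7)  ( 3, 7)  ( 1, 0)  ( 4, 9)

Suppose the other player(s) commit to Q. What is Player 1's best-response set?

u_1(A vs Q) = 3
u_1(B vs Q) = 2
u_1(C vs Q) = 0
u_1(D vs Q) = 3
max payoff 3 at {A,D}

BR_1 = {A,D}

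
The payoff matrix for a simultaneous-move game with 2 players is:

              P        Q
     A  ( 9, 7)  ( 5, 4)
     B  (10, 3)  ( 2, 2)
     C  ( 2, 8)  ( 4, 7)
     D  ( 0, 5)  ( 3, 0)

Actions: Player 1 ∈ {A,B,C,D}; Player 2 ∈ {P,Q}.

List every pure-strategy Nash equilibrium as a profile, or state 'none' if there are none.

PSNE = {(B,P)}

(A,P): not NE [P1→B gives 10>9]
(A,Q): not NE [P2→P gives 7>4]
(B,P): NE
(B,Q): not NE [P1→A gives 5>2; P2→P gives 3>2]
(C,P): not NE [P1→B gives 10>2]
(C,Q): not NE [P1→A gives 5>4; P2→P gives 8>7]
(D,P): not NE [P1→B gives 10>0]
(D,Q): not NE [P1→A gives 5>3; P2→P gives 5>0]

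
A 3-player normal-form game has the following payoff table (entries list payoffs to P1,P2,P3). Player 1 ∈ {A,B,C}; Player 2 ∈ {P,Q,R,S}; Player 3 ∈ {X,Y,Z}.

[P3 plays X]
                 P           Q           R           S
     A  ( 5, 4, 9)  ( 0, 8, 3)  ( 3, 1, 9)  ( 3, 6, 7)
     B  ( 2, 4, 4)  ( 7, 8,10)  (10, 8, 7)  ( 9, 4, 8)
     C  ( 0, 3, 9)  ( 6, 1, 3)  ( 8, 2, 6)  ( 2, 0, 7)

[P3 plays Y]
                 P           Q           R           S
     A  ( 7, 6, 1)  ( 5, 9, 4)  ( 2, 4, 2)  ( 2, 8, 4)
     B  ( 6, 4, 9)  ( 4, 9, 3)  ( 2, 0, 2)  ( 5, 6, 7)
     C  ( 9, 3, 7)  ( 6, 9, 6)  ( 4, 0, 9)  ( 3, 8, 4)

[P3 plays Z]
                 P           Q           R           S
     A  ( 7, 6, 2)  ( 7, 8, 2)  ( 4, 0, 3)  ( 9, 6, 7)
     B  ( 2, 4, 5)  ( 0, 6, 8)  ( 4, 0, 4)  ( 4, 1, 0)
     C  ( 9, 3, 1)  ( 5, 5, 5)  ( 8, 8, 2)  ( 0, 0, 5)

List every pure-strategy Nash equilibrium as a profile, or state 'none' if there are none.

(A,P,X): not NE [P2→Q gives 8>4]
(A,P,Y): not NE [P1→C gives 9>7; P2→Q gives 9>6; P3→X gives 9>1]
(A,P,Z): not NE [P1→C gives 9>7; P2→Q gives 8>6; P3→X gives 9>2]
(A,Q,X): not NE [P1→B gives 7>0; P3→Y gives 4>3]
(A,Q,Y): not NE [P1→C gives 6>5]
(A,Q,Z): not NE [P3→Y gives 4>2]
(A,R,X): not NE [P1→B gives 10>3; P2→Q gives 8>1]
(A,R,Y): not NE [P1→C gives 4>2; P2→Q gives 9>4; P3→X gives 9>2]
(A,R,Z): not NE [P1→C gives 8>4; P2→Q gives 8>0; P3→X gives 9>3]
(A,S,X): not NE [P1→B gives 9>3; P2→Q gives 8>6]
(A,S,Y): not NE [P1→B gives 5>2; P2→Q gives 9>8; P3→Z gives 7>4]
(A,S,Z): not NE [P2→Q gives 8>6]
(B,P,X): not NE [P1→A gives 5>2; P2→R gives 8>4; P3→Y gives 9>4]
(B,P,Y): not NE [P1→C gives 9>6; P2→Q gives 9>4]
(B,P,Z): not NE [P1→C gives 9>2; P2→Q gives 6>4; P3→Y gives 9>5]
(B,Q,X): NE
(B,Q,Y): not NE [P1→C gives 6>4; P3→X gives 10>3]
(B,Q,Z): not NE [P1→A gives 7>0; P3→X gives 10>8]
(B,R,X): NE
(B,R,Y): not NE [P1→C gives 4>2; P2→Q gives 9>0; P3→X gives 7>2]
(B,R,Z): not NE [P1→C gives 8>4; P2→Q gives 6>0; P3→X gives 7>4]
(B,S,X): not NE [P2→R gives 8>4]
(B,S,Y): not NE [P2→Q gives 9>6; P3→X gives 8>7]
(B,S,Z): not NE [P1→A gives 9>4; P2→Q gives 6>1; P3→X gives 8>0]
(C,P,X): not NE [P1→A gives 5>0]
(C,P,Y): not NE [P2→Q gives 9>3; P3→X gives 9>7]
(C,P,Z): not NE [P2→R gives 8>3; P3→X gives 9>1]
(C,Q,X): not NE [P1→B gives 7>6; P2→P gives 3>1; P3→Y gives 6>3]
(C,Q,Y): NE
(C,Q,Z): not NE [P1→A gives 7>5; P2→R gives 8>5; P3→Y gives 6>5]
(C,R,X): not NE [P1→B gives 10>8; P2→P gives 3>2; P3→Y gives 9>6]
(C,R,Y): not NE [P2→Q gives 9>0]
(C,R,Z): not NE [P3→Y gives 9>2]
(C,S,X): not NE [P1→B gives 9>2; P2→P gives 3>0]
(C,S,Y): not NE [P1→B gives 5>3; P2→Q gives 9>8; P3→X gives 7>4]
(C,S,Z): not NE [P1→A gives 9>0; P2→R gives 8>0; P3→X gives 7>5]

NE set: (B,Q,X), (B,R,X), (C,Q,Y)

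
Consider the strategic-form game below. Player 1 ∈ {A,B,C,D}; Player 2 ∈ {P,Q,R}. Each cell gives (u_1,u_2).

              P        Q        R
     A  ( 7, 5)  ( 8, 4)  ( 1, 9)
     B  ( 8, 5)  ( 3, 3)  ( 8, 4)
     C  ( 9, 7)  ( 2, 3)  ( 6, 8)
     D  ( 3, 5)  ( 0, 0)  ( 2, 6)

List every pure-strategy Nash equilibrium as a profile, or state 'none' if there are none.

(A,P): not NE [P1→C gives 9>7; P2→R gives 9>5]
(A,Q): not NE [P2→R gives 9>4]
(A,R): not NE [P1→B gives 8>1]
(B,P): not NE [P1→C gives 9>8]
(B,Q): not NE [P1→A gives 8>3; P2→P gives 5>3]
(B,R): not NE [P2→P gives 5>4]
(C,P): not NE [P2→R gives 8>7]
(C,Q): not NE [P1→A gives 8>2; P2→R gives 8>3]
(C,R): not NE [P1→B gives 8>6]
(D,P): not NE [P1→C gives 9>3; P2→R gives 6>5]
(D,Q): not NE [P1→A gives 8>0; P2→R gives 6>0]
(D,R): not NE [P1→B gives 8>2]

No pure NE.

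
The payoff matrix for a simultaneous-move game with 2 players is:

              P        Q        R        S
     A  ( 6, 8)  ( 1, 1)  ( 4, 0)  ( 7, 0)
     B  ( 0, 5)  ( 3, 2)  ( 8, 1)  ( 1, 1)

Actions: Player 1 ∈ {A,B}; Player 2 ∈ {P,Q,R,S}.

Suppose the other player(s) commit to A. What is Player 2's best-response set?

u_2(P vs A) = 8
u_2(Q vs A) = 1
u_2(R vs A) = 0
u_2(S vs A) = 0
max payoff 8 at {P}

argmax u_2 = {P}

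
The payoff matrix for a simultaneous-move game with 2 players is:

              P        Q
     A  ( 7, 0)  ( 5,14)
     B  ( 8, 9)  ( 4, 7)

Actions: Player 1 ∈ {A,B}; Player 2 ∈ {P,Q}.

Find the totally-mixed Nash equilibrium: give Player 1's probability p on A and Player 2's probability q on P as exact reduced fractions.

(p,q) = (1/8, 1/2)

P1 indiff ⇒ q·7+(1-q)·5 = q·8+(1-q)·4 ⇒ q(-1) = (1-q)(-1) ⇒ q = 1/2
P2 indiff ⇒ p·0+(1-p)·9 = p·14+(1-p)·7 ⇒ p(-14) = (1-p)(-2) ⇒ p = 1/8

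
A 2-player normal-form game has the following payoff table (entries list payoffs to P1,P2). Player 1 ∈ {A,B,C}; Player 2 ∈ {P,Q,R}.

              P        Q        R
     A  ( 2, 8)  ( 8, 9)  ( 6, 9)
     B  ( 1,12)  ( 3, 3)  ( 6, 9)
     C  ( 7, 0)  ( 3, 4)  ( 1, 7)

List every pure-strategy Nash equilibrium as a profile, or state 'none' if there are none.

PSNE = {(A,Q), (A,R)}

(A,P): not NE [P1→C gives 7>2; P2→R gives 9>8]
(A,Q): NE
(A,R): NE
(B,P): not NE [P1→C gives 7>1]
(B,Q): not NE [P1→A gives 8>3; P2→P gives 12>3]
(B,R): not NE [P2→P gives 12>9]
(C,P): not NE [P2→R gives 7>0]
(C,Q): not NE [P1→A gives 8>3; P2→R gives 7>4]
(C,R): not NE [P1→B gives 6>1]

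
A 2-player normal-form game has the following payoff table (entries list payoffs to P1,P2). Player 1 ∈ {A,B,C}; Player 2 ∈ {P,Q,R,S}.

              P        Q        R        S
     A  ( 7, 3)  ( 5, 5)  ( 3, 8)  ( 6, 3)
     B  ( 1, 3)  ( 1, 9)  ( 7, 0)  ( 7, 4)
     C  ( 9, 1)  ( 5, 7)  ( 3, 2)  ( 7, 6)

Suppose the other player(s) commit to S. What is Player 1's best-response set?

u_1(A vs S) = 6
u_1(B vs S) = 7
u_1(C vs S) = 7
max payoff 7 at {B,C}

argmax u_1 = {B,C}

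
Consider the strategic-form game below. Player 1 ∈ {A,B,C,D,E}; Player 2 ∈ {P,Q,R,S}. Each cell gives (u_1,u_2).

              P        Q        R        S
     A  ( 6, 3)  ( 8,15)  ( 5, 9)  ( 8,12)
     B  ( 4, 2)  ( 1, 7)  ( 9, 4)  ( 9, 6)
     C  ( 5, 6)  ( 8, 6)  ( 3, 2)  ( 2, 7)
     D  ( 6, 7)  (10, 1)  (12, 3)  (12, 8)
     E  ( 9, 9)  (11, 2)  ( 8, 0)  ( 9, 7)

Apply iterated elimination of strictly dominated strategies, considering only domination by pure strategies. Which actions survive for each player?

P1 drop A (E beats it: P:9>6 Q:11>8 R:8>5 S:9>8)
P1 drop B (D beats it: P:6>4 Q:10>1 R:12>9 S:12>9)
P1 drop C (D beats it: P:6>5 Q:10>8 R:12>3 S:12>2)
P2 drop Q (P beats it: D:7>1 E:9>2)
P2 drop R (P beats it: D:7>3 E:9>0)
P1→{D,E} P2→{P,S}

Remaining: P1:{D,E} P2:{P,S}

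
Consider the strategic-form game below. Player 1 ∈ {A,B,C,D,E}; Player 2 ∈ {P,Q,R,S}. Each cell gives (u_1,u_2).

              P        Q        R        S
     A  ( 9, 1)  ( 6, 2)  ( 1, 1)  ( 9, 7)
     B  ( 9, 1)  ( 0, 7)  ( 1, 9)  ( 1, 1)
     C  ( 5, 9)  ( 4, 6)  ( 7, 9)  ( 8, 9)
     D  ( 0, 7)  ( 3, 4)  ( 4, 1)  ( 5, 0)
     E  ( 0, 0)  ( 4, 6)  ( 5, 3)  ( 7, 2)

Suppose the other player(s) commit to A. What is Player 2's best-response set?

u_2(P vs A) = 1
u_2(Q vs A) = 2
u_2(R vs A) = 1
u_2(S vs A) = 7
max payoff 7 at {S}

BR_2 = {S}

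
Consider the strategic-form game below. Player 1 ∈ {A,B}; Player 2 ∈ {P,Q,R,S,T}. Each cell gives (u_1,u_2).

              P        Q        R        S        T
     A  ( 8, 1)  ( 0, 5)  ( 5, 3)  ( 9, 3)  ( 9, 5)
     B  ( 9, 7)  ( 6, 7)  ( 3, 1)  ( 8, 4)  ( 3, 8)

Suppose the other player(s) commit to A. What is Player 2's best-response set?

P2 best: {Q,T}

u_2(P vs A) = 1
u_2(Q vs A) = 5
u_2(R vs A) = 3
u_2(S vs A) = 3
u_2(T vs A) = 5
max payoff 5 at {Q,T}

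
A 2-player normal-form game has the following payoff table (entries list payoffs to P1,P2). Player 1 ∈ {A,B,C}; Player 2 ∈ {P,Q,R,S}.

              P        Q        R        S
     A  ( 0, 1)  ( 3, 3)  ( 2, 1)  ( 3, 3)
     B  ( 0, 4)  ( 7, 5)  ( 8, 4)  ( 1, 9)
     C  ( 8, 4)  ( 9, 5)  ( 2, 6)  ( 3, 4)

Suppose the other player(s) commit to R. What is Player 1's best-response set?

BR_1 = {B}

u_1(A vs R) = 2
u_1(B vs R) = 8
u_1(C vs R) = 2
max payoff 8 at {B}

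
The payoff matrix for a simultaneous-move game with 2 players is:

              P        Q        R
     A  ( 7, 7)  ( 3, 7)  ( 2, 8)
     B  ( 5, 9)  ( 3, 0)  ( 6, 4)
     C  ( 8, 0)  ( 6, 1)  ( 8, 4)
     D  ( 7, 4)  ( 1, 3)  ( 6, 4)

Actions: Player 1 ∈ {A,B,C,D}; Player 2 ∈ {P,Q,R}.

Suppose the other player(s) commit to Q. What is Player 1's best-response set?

P1 best: {C}

u_1(A vs Q) = 3
u_1(B vs Q) = 3
u_1(C vs Q) = 6
u_1(D vs Q) = 1
max payoff 6 at {C}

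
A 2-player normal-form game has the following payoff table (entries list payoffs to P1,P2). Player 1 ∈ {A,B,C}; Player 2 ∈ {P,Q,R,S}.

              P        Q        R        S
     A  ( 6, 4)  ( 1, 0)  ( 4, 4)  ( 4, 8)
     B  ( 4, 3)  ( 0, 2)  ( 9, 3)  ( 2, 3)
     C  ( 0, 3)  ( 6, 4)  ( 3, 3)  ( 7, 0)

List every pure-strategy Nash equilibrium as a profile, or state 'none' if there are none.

NE set: (B,R), (C,Q)

(A,P): not NE [P2→S gives 8>4]
(A,Q): not NE [P1→C gives 6>1; P2→S gives 8>0]
(A,R): not NE [P1→B gives 9>4; P2→S gives 8>4]
(A,S): not NE [P1→C gives 7>4]
(B,P): not NE [P1→A gives 6>4]
(B,Q): not NE [P1→C gives 6>0; P2→S gives 3>2]
(B,R): NE
(B,S): not NE [P1→C gives 7>2]
(C,P): not NE [P1→A gives 6>0; P2→Q gives 4>3]
(C,Q): NE
(C,R): not NE [P1→B gives 9>3; P2→Q gives 4>3]
(C,S): not NE [P2→Q gives 4>0]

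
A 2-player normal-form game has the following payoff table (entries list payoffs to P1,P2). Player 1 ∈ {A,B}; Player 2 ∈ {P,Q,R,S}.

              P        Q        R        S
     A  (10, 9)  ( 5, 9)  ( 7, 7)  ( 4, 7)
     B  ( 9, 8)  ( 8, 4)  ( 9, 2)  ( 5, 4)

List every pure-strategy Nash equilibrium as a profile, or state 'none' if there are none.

(A,P): NE
(A,Q): not NE [P1→B gives 8>5]
(A,R): not NE [P1→B gives 9>7; P2→Q gives 9>7]
(A,S): not NE [P1→B gives 5>4; P2→Q gives 9>7]
(B,P): not NE [P1→A gives 10>9]
(B,Q): not NE [P2→P gives 8>4]
(B,R): not NE [P2→P gives 8>2]
(B,S): not NE [P2→P gives 8>4]

NE set: (A,P)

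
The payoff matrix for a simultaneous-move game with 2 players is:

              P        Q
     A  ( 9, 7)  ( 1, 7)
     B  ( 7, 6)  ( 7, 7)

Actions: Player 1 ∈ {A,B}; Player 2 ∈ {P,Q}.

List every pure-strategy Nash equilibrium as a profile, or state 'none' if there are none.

(A,P): NE
(A,Q): not NE [P1→B gives 7>1]
(B,P): not NE [P1→A gives 9>7; P2→Q gives 7>6]
(B,Q): NE

NE set: (A,P), (B,Q)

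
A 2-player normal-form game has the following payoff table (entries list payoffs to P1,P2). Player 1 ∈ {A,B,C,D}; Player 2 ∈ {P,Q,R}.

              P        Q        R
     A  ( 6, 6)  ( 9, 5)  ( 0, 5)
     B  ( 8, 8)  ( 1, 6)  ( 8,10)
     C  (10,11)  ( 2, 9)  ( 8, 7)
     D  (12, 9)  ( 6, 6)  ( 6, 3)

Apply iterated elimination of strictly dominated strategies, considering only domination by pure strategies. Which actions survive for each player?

Survivors P1:{B,C,D} P2:{P,R}

P2 drop Q (P beats it: A:6>5 B:8>6 C:11>9 D:9>6)
P1 drop A (B beats it: P:8>6 R:8>0)
P1→{B,C,D} P2→{P,R}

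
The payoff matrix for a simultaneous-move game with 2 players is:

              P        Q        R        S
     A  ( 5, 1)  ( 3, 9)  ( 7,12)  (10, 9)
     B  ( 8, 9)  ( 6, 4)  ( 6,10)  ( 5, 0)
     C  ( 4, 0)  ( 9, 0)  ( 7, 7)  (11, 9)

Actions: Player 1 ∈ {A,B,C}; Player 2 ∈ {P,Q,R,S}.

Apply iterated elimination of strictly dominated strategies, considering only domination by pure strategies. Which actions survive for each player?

IESDS → P1:{A,C} P2:{R,S}

P2 drop P (R beats it: A:12>1 B:10>9 C:7>0)
P1 drop B (C beats it: Q:9>6 R:7>6 S:11>5)
P2 drop Q (R beats it: A:12>9 C:7>0)
P1→{A,C} P2→{R,S}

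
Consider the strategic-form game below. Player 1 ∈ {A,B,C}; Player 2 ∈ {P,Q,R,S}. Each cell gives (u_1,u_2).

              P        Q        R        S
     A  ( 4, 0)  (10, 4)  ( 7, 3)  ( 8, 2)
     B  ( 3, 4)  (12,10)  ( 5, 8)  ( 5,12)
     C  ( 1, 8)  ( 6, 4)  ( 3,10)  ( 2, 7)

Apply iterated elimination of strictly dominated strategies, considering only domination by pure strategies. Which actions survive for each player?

Survivors P1:{A,B} P2:{Q,S}

P1 drop C (A beats it: P:4>1 Q:10>6 R:7>3 S:8>2)
P2 drop P (Q beats it: A:4>0 B:10>4)
P2 drop R (Q beats it: A:4>3 B:10>8)
P1→{A,B} P2→{Q,S}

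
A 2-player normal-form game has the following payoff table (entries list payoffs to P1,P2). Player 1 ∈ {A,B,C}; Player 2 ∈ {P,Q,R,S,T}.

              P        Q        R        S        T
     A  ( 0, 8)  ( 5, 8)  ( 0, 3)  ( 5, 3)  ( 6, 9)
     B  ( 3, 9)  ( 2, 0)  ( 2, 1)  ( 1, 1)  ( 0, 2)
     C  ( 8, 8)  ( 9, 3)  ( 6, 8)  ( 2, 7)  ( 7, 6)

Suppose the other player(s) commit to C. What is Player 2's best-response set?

u_2(P vs C) = 8
u_2(Q vs C) = 3
u_2(R vs C) = 8
u_2(S vs C) = 7
u_2(T vs C) = 6
max payoff 8 at {P,R}

P2 best: {P,R}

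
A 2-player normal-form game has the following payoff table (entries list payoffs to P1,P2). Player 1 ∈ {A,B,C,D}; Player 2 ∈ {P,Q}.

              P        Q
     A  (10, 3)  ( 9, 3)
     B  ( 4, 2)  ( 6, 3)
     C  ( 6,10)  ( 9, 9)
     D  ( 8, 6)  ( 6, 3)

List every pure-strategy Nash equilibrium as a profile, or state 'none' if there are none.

(A,P): NE
(A,Q): NE
(B,P): not NE [P1→A gives 10>4; P2→Q gives 3>2]
(B,Q): not NE [P1→C gives 9>6]
(C,P): not NE [P1→A gives 10>6]
(C,Q): not NE [P2→P gives 10>9]
(D,P): not NE [P1→A gives 10>8]
(D,Q): not NE [P1→C gives 9>6; P2→P gives 6>3]

Nash profiles: (A,P), (A,Q)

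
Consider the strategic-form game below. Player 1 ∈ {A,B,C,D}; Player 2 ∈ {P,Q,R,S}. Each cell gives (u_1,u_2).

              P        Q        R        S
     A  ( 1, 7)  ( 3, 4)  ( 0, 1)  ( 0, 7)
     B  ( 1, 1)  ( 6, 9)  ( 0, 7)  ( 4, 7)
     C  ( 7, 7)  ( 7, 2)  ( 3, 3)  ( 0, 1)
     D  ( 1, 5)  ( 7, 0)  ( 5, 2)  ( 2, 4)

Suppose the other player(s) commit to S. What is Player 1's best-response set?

u_1(A vs S) = 0
u_1(B vs S) = 4
u_1(C vs S) = 0
u_1(D vs S) = 2
max payoff 4 at {B}

BR_1 = {B}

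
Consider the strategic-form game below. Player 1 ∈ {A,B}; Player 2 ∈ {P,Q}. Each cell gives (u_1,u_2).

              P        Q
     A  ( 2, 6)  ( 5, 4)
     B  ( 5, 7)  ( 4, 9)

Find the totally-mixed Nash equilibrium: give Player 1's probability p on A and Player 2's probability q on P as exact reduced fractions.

p=1/2, q=1/4

P1 indiff ⇒ q·2+(1-q)·5 = q·5+(1-q)·4 ⇒ q(-3) = (1-q)(-1) ⇒ q = 1/4
P2 indiff ⇒ p·6+(1-p)·7 = p·4+(1-p)·9 ⇒ p(2) = (1-p)(2) ⇒ p = 1/2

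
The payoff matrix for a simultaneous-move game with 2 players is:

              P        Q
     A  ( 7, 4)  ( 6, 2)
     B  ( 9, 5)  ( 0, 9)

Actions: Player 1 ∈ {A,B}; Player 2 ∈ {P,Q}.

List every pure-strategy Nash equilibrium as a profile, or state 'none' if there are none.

No pure NE.

(A,P): not NE [P1→B gives 9>7]
(A,Q): not NE [P2→P gives 4>2]
(B,P): not NE [P2→Q gives 9>5]
(B,Q): not NE [P1→A gives 6>0]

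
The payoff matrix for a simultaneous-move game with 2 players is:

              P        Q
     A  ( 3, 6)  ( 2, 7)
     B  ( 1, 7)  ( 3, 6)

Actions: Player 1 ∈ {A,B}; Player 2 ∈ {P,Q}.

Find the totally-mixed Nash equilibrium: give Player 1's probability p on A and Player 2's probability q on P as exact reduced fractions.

P1 indiff ⇒ q·3+(1-q)·2 = q·1+(1-q)·3 ⇒ q(2) = (1-q)(1) ⇒ q = 1/3
P2 indiff ⇒ p·6+(1-p)·7 = p·7+(1-p)·6 ⇒ p(-1) = (1-p)(-1) ⇒ p = 1/2

(p,q) = (1/2, 1/3)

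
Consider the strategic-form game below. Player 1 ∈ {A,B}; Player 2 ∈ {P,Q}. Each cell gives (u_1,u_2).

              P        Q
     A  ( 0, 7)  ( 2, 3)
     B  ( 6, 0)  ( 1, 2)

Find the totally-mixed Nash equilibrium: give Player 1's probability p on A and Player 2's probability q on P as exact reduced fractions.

P1 indiff ⇒ q·0+(1-q)·2 = q·6+(1-q)·1 ⇒ q(-6) = (1-q)(-1) ⇒ q = 1/7
P2 indiff ⇒ p·7+(1-p)·0 = p·3+(1-p)·2 ⇒ p(4) = (1-p)(2) ⇒ p = 1/3

p=1/3, q=1/7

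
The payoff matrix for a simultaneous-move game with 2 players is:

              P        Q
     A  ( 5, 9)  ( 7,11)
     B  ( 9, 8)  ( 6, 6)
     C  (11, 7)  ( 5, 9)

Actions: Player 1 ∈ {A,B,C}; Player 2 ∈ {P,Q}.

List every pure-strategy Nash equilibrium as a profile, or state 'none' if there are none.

(A,P): not NE [P1→C gives 11>5; P2→Q gives 11>9]
(A,Q): NE
(B,P): not NE [P1→C gives 11>9]
(B,Q): not NE [P1→A gives 7>6; P2→P gives 8>6]
(C,P): not NE [P2→Q gives 9>7]
(C,Q): not NE [P1→A gives 7>5]

Nash profiles: (A,Q)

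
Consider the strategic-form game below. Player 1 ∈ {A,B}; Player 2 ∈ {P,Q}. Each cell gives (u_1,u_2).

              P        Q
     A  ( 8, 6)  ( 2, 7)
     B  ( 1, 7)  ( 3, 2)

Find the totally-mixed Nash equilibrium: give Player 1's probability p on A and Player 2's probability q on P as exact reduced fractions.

P1 indiff ⇒ q·8+(1-q)·2 = q·1+(1-q)·3 ⇒ q(7) = (1-q)(1) ⇒ q = 1/8
P2 indiff ⇒ p·6+(1-p)·7 = p·7+(1-p)·2 ⇒ p(-1) = (1-p)(-5) ⇒ p = 5/6

(p,q) = (5/6, 1/8)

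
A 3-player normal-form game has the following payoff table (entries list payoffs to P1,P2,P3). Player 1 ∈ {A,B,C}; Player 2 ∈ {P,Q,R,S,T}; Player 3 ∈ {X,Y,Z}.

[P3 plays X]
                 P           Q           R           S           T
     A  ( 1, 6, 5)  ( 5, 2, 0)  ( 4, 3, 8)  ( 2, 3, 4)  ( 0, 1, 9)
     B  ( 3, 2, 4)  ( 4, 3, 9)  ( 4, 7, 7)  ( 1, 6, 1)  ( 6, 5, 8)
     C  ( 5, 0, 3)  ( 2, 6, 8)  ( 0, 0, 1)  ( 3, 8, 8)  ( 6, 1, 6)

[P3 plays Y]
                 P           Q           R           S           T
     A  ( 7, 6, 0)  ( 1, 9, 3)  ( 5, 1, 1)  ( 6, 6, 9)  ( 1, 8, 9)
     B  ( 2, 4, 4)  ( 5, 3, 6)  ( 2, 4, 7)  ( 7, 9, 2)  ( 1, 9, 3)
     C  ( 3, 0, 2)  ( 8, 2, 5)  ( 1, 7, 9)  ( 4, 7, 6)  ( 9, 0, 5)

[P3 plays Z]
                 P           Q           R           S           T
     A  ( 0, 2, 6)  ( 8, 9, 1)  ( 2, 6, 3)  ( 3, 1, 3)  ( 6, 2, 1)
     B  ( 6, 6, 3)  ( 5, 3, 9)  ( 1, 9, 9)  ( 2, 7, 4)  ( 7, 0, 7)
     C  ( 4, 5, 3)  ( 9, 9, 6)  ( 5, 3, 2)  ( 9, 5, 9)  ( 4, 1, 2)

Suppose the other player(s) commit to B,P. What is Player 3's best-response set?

P3 best: {X,Y}

u_3(X vs B,P) = 4
u_3(Y vs B,P) = 4
u_3(Z vs B,P) = 3
max payoff 4 at {X,Y}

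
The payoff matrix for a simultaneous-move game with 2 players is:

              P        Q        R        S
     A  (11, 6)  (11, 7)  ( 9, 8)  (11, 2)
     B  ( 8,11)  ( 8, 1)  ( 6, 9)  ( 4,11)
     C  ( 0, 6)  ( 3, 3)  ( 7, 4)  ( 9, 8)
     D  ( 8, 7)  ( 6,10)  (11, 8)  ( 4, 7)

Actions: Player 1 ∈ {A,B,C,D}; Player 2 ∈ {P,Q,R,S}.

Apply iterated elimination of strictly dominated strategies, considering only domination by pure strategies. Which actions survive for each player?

P1 drop B (A beats it: P:11>8 Q:11>8 R:9>6 S:11>4)
P1 drop C (A beats it: P:11>0 Q:11>3 R:9>7 S:11>9)
P2 drop P (Q beats it: A:7>6 D:10>7)
P2 drop S (Q beats it: A:7>2 D:10>7)
P1→{A,D} P2→{Q,R}

IESDS → P1:{A,D} P2:{Q,R}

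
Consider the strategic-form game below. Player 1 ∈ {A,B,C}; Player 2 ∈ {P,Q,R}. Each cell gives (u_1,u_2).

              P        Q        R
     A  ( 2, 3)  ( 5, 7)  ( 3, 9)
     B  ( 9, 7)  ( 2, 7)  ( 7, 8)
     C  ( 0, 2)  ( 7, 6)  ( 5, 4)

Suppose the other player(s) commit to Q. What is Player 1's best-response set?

u_1(A vs Q) = 5
u_1(B vs Q) = 2
u_1(C vs Q) = 7
max payoff 7 at {C}

P1 best: {C}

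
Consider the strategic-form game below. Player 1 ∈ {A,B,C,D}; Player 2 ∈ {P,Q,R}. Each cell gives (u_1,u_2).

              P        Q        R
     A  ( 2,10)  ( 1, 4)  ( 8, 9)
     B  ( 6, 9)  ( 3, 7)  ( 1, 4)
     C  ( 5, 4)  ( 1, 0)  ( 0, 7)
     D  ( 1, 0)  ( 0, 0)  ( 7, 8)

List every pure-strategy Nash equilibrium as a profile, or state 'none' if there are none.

NE set: (B,P)

(A,P): not NE [P1→B gives 6>2]
(A,Q): not NE [P1→B gives 3>1; P2→P gives 10>4]
(A,R): not NE [P2→P gives 10>9]
(B,P): NE
(B,Q): not NE [P2→P gives 9>7]
(B,R): not NE [P1→A gives 8>1; P2→P gives 9>4]
(C,P): not NE [P1→B gives 6>5; P2→R gives 7>4]
(C,Q): not NE [P1→B gives 3>1; P2→R gives 7>0]
(C,R): not NE [P1→A gives 8>0]
(D,P): not NE [P1→B gives 6>1; P2→R gives 8>0]
(D,Q): not NE [P1→B gives 3>0; P2→R gives 8>0]
(D,R): not NE [P1→A gives 8>7]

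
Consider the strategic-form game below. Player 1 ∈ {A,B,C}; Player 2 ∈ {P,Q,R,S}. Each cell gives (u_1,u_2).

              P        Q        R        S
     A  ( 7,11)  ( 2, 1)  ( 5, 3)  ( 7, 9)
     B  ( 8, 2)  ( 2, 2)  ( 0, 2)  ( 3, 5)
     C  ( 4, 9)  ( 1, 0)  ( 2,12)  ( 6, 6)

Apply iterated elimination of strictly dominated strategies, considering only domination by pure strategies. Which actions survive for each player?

P1 drop C (A beats it: P:7>4 Q:2>1 R:5>2 S:7>6)
P2 drop Q (S beats it: A:9>1 B:5>2)
P2 drop R (S beats it: A:9>3 B:5>2)
P1→{A,B} P2→{P,S}

Remaining: P1:{A,B} P2:{P,S}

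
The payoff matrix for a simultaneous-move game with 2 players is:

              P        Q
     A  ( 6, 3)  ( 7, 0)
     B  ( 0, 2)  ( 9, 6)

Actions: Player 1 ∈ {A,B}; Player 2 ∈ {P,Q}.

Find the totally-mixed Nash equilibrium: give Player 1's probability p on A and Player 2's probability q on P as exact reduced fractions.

P1 indiff ⇒ q·6+(1-q)·7 = q·0+(1-q)·9 ⇒ q(6) = (1-q)(2) ⇒ q = 1/4
P2 indiff ⇒ p·3+(1-p)·2 = p·0+(1-p)·6 ⇒ p(3) = (1-p)(4) ⇒ p = 4/7

P1 mixes 4/7 on A; P2 mixes 1/4 on P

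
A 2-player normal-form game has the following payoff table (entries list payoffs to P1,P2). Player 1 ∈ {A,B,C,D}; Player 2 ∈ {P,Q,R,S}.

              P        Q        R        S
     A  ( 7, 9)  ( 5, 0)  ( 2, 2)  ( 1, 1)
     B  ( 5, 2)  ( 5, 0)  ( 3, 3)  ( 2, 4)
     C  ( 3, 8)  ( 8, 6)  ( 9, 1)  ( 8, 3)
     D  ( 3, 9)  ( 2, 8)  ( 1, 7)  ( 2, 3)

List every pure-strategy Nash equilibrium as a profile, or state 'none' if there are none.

(A,P): NE
(A,Q): not NE [P1→C gives 8>5; P2→P gives 9>0]
(A,R): not NE [P1→C gives 9>2; P2→P gives 9>2]
(A,S): not NE [P1→C gives 8>1; P2→P gives 9>1]
(B,P): not NE [P1→A gives 7>5; P2→S gives 4>2]
(B,Q): not NE [P1→C gives 8>5; P2→S gives 4>0]
(B,R): not NE [P1→C gives 9>3; P2→S gives 4>3]
(B,S): not NE [P1→C gives 8>2]
(C,P): not NE [P1→A gives 7>3]
(C,Q): not NE [P2→P gives 8>6]
(C,R): not NE [P2→P gives 8>1]
(C,S): not NE [P2→P gives 8>3]
(D,P): not NE [P1→A gives 7>3]
(D,Q): not NE [P1→C gives 8>2; P2→P gives 9>8]
(D,R): not NE [P1→C gives 9>1; P2→P gives 9>7]
(D,S): not NE [P1→C gives 8>2; P2→P gives 9>3]

PSNE = {(A,P)}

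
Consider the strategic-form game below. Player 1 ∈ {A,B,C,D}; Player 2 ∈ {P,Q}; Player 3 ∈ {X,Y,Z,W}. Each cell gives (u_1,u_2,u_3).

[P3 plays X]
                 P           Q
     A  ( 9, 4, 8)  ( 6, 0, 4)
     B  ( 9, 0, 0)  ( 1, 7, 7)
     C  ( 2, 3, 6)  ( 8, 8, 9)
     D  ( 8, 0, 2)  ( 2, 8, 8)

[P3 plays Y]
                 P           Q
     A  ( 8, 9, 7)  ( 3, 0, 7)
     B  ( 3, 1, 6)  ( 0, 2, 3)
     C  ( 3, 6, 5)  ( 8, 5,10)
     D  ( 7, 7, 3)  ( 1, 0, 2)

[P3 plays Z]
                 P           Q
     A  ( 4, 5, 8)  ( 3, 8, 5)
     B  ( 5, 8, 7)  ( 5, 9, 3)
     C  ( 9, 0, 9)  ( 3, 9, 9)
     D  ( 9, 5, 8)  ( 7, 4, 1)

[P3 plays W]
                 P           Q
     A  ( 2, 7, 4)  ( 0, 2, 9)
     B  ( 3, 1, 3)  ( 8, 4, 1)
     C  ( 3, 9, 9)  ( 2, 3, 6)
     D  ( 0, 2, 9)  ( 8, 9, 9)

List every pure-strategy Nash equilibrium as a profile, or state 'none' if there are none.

(A,P,X): NE
(A,P,Y): not NE [P3→Z gives 8>7]
(A,P,Z): not NE [P1→D gives 9>4; P2→Q gives 8>5]
(A,P,W): not NE [P1→C gives 3>2; P3→Z gives 8>4]
(A,Q,X): not NE [P1→C gives 8>6; P2→P gives 4>0; P3→W gives 9>4]
(A,Q,Y): not NE [P1→C gives 8>3; P2→P gives 9>0; P3→W gives 9>7]
(A,Q,Z): not NE [P1→D gives 7>3; P3→W gives 9>5]
(A,Q,W): not NE [P1→D gives 8>0; P2→P gives 7>2]
(B,P,X): not NE [P2→Q gives 7>0; P3→Z gives 7>0]
(B,P,Y): not NE [P1→A gives 8>3; P2→Q gives 2>1; P3→Z gives 7>6]
(B,P,Z): not NE [P1→D gives 9>5; P2→Q gives 9>8]
(B,P,W): not NE [P2→Q gives 4>1; P3→Z gives 7>3]
(B,Q,X): not NE [P1→C gives 8>1]
(B,Q,Y): not NE [P1→C gives 8>0; P3→X gives 7>3]
(B,Q,Z): not NE [P1→D gives 7>5; P3→X gives 7>3]
(B,Q,W): not NE [P3→X gives 7>1]
(C,P,X): not NE [P1→B gives 9>2; P2→Q gives 8>3; P3→W gives 9>6]
(C,P,Y): not NE [P1→A gives 8>3; P3→W gives 9>5]
(C,P,Z): not NE [P2→Q gives 9>0]
(C,P,W): NE
(C,Q,X): not NE [P3→Y gives 10>9]
(C,Q,Y): not NE [P2→P gives 6>5]
(C,Q,Z): not NE [P1→D gives 7>3; P3→Y gives 10>9]
(C,Q,W): not NE [P1→D gives 8>2; P2→P gives 9>3; P3→Y gives 10>6]
(D,P,X): not NE [P1→B gives 9>8; P2→Q gives 8>0; P3→W gives 9>2]
(D,P,Y): not NE [P1→A gives 8>7; P3→W gives 9>3]
(D,P,Z): not NE [P3→W gives 9>8]
(D,P,W): not NE [P1→C gives 3>0; P2→Q gives 9>2]
(D,Q,X): not NE [P1→C gives 8>2; P3→W gives 9>8]
(D,Q,Y): not NE [P1→C gives 8>1; P2→P gives 7>0; P3→W gives 9>2]
(D,Q,Z): not NE [P2→P gives 5>4; P3→W gives 9>1]
(D,Q,W): NE

NE set: (A,P,X), (C,P,W), (D,Q,W)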